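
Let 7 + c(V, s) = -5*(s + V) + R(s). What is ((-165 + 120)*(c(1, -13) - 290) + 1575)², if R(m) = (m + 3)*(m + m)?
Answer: 291600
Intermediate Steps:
R(m) = 2*m*(3 + m) (R(m) = (3 + m)*(2*m) = 2*m*(3 + m))
c(V, s) = -7 - 5*V - 5*s + 2*s*(3 + s) (c(V, s) = -7 + (-5*(s + V) + 2*s*(3 + s)) = -7 + (-5*(V + s) + 2*s*(3 + s)) = -7 + ((-5*V - 5*s) + 2*s*(3 + s)) = -7 + (-5*V - 5*s + 2*s*(3 + s)) = -7 - 5*V - 5*s + 2*s*(3 + s))
((-165 + 120)*(c(1, -13) - 290) + 1575)² = ((-165 + 120)*((-7 - 13 - 5*1 + 2*(-13)²) - 290) + 1575)² = (-45*((-7 - 13 - 5 + 2*169) - 290) + 1575)² = (-45*((-7 - 13 - 5 + 338) - 290) + 1575)² = (-45*(313 - 290) + 1575)² = (-45*23 + 1575)² = (-1035 + 1575)² = 540² = 291600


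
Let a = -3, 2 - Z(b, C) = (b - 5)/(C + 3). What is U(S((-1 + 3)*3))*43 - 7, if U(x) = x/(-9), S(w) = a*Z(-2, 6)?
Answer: 886/27 ≈ 32.815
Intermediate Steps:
Z(b, C) = 2 - (-5 + b)/(3 + C) (Z(b, C) = 2 - (b - 5)/(C + 3) = 2 - (-5 + b)/(3 + C))
S(w) = -25/3 (S(w) = -3*(11 - 1*(-2) + 2*6)/(3 + 6) = -3*(11 + 2 + 12)/9 = -25/3)
U(x) = -x/9 (U(x) = x*(-1/9) = -x/9)
U(S((-1 + 3)*3))*43 - 7 = -1/9*(-25/3)*43 - 7 = (25/27)*43 - 7 = 1075/27 - 7 = 886/27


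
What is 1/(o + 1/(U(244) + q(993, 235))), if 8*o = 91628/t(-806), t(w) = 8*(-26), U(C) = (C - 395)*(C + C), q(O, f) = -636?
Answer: -7729696/425635071 ≈ -0.018160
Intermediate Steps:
U(C) = 2*C*(-395 + C) (U(C) = (-395 + C)*(2*C) = 2*C*(-395 + C))
t(w) = -208
o = -22907/416 (o = (91628/(-208))/8 = (91628*(-1/208))/8 = (⅛)*(-22907/52) = -22907/416 ≈ -55.065)
1/(o + 1/(U(244) + q(993, 235))) = 1/(-22907/416 + 1/(2*244*(-395 + 244) - 636)) = 1/(-22907/416 + 1/(2*244*(-151) - 636)) = 1/(-22907/416 + 1/(-73688 - 636)) = 1/(-22907/416 + 1/(-74324)) = 1/(-22907/416 - 1/74324) = 1/(-425635071/7729696) = -7729696/425635071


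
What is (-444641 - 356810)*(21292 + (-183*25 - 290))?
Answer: -13165435577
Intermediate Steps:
(-444641 - 356810)*(21292 + (-183*25 - 290)) = -801451*(21292 + (-4575 - 290)) = -801451*(21292 - 4865) = -801451*16427 = -13165435577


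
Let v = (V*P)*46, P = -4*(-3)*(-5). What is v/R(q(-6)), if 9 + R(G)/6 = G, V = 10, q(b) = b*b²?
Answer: 184/9 ≈ 20.444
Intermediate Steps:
q(b) = b³
R(G) = -54 + 6*G
P = -60 (P = 12*(-5) = -60)
v = -27600 (v = (10*(-60))*46 = -600*46 = -27600)
v/R(q(-6)) = -27600/(-54 + 6*(-6)³) = -27600/(-54 + 6*(-216)) = -27600/(-54 - 1296) = -27600/(-1350) = -27600*(-1/1350) = 184/9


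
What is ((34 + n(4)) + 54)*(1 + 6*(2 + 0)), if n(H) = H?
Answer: 1196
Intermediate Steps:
((34 + n(4)) + 54)*(1 + 6*(2 + 0)) = ((34 + 4) + 54)*(1 + 6*(2 + 0)) = (38 + 54)*(1 + 6*2) = 92*(1 + 12) = 92*13 = 1196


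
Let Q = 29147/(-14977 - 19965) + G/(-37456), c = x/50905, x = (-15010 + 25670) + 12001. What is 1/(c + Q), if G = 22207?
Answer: -33311915167280/32708086671329 ≈ -1.0185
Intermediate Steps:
x = 22661 (x = 10660 + 12001 = 22661)
c = 22661/50905 ≈ 0.44516
Q = -933843513/654393776 (Q = 29147/(-14977 - 19965) + 22207/(-37456) = 29147/(-34942) + 22207*(-1/37456) = 29147*(-1/34942) - 22207/37456 = -29147/34942 - 22207/37456 = -933843513/654393776 ≈ -1.4270)
1/(c + Q) = 1/(22661/50905 - 933843513/654393776) = 1/(-32708086671329/33311915167280) = -33311915167280/32708086671329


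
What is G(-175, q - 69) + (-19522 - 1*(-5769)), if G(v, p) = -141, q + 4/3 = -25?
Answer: -13894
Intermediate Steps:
q = -79/3 (q = -4/3 - 25 = -79/3 ≈ -26.333)
G(-175, q - 69) + (-19522 - 1*(-5769)) = -141 + (-19522 - 1*(-5769)) = -141 + (-19522 + 5769) = -141 - 13753 = -13894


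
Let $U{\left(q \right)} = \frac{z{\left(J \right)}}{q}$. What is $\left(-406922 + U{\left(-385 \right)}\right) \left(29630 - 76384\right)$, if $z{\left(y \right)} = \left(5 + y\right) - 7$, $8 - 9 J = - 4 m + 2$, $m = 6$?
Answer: $\frac{21974142209156}{1155} \approx 1.9025 \cdot 10^{10}$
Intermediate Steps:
$J = \frac{10}{3}$ ($J = \frac{8}{9} - \frac{\left(-4\right) 6 + 2}{9} = \frac{8}{9} - \frac{-24 + 2}{9} = \frac{8}{9} - - \frac{22}{9} = \frac{8}{9} + \frac{22}{9} = \frac{10}{3} \approx 3.3333$)
$z{\left(y \right)} = -2 + y$
$U{\left(q \right)} = \frac{4}{3 q}$ ($U{\left(q \right)} = \frac{-2 + \frac{10}{3}}{q} = \frac{4}{3 q}$)
$\left(-406922 + U{\left(-385 \right)}\right) \left(29630 - 76384\right) = \left(-406922 + \frac{4}{3 \left(-385\right)}\right) \left(29630 - 76384\right) = \left(-406922 + \frac{4}{3} \left(- \frac{1}{385}\right)\right) \left(-46754\right) = \left(-406922 - \frac{4}{1155}\right) \left(-46754\right) = \left(- \frac{469994914}{1155}\right) \left(-46754\right) = \frac{21974142209156}{1155}$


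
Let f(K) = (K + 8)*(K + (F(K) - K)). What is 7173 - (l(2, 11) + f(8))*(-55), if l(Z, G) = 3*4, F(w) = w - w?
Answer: 7833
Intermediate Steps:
F(w) = 0
l(Z, G) = 12
f(K) = 0 (f(K) = (K + 8)*(K + (0 - K)) = (8 + K)*(K - K) = (8 + K)*0 = 0)
7173 - (l(2, 11) + f(8))*(-55) = 7173 - (12 + 0)*(-55) = 7173 - 12*(-55) = 7173 - 1*(-660) = 7173 + 660 = 7833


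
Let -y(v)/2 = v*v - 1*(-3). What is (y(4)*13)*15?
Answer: -7410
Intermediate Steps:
y(v) = -6 - 2*v² (y(v) = -2*(v*v - 1*(-3)) = -2*(v² + 3) = -2*(3 + v²) = -6 - 2*v²)
(y(4)*13)*15 = ((-6 - 2*4²)*13)*15 = ((-6 - 2*16)*13)*15 = ((-6 - 32)*13)*15 = -38*13*15 = -494*15 = -7410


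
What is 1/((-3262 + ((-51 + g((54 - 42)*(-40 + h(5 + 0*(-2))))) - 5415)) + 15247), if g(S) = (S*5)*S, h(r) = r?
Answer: 1/888519 ≈ 1.1255e-6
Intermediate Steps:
g(S) = 5*S² (g(S) = (5*S)*S = 5*S²)
1/((-3262 + ((-51 + g((54 - 42)*(-40 + h(5 + 0*(-2))))) - 5415)) + 15247) = 1/((-3262 + ((-51 + 5*((54 - 42)*(-40 + (5 + 0*(-2))))²) - 5415)) + 15247) = 1/((-3262 + ((-51 + 5*(12*(-40 + (5 + 0)))²) - 5415)) + 15247) = 1/((-3262 + ((-51 + 5*(12*(-40 + 5))²) - 5415)) + 15247) = 1/((-3262 + ((-51 + 5*(12*(-35))²) - 5415)) + 15247) = 1/((-3262 + ((-51 + 5*(-420)²) - 5415)) + 15247) = 1/((-3262 + ((-51 + 5*176400) - 5415)) + 15247) = 1/((-3262 + ((-51 + 882000) - 5415)) + 15247) = 1/((-3262 + (881949 - 5415)) + 15247) = 1/((-3262 + 876534) + 15247) = 1/(873272 + 15247) = 1/888519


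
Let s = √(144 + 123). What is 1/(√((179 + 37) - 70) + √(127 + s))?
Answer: 1/(√146 + √(127 + √267)) ≈ 0.041570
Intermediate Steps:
s = √267 ≈ 16.340
1/(√((179 + 37) - 70) + √(127 + s)) = 1/(√((179 + 37) - 70) + √(127 + √267)) = 1/(√(216 - 70) + √(127 + √267)) = 1/(√146 + √(127 + √267))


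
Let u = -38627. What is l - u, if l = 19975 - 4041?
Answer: 54561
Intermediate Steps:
l = 15934
l - u = 15934 - 1*(-38627) = 15934 + 38627 = 54561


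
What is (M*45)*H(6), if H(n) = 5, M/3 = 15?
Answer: 10125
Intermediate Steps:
M = 45 (M = 3*15 = 45)
(M*45)*H(6) = (45*45)*5 = 2025*5 = 10125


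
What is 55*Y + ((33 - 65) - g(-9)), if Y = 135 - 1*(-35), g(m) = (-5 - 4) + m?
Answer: 9336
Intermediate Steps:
g(m) = -9 + m
Y = 170 (Y = 135 + 35 = 170)
55*Y + ((33 - 65) - g(-9)) = 55*170 + ((33 - 65) - (-9 - 9)) = 9350 + (-32 - 1*(-18)) = 9350 + (-32 + 18) = 9350 - 14 = 9336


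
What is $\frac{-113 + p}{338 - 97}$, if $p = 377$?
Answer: $\frac{264}{241} \approx 1.0954$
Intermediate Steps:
$\frac{-113 + p}{338 - 97} = \frac{-113 + 377}{338 - 97} = \frac{264}{241}$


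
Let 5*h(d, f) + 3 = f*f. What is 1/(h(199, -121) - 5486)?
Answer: -5/12792 ≈ -0.00039087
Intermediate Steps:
h(d, f) = -⅗ + f²/5 (h(d, f) = -⅗ + (f*f)/5 = -⅗ + f²/5)
1/(h(199, -121) - 5486) = 1/((-⅗ + (⅕)*(-121)²) - 5486) = 1/((-⅗ + (⅕)*14641) - 5486) = 1/((-⅗ + 14641/5) - 5486) = 1/(14638/5 - 5486) = 1/(-12792/5) = -5/12792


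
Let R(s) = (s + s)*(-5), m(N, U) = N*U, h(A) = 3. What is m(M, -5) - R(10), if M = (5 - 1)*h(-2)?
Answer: 40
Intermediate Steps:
M = 12 (M = (5 - 1)*3 = 4*3 = 12)
R(s) = -10*s (R(s) = (2*s)*(-5) = -10*s)
m(M, -5) - R(10) = 12*(-5) - (-10)*10 = -60 - 1*(-100) = -60 + 100 = 40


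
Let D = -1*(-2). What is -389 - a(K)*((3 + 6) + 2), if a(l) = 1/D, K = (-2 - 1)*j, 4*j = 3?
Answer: -789/2 ≈ -394.50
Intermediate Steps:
j = 3/4 (j = (1/4)*3 = 3/4 ≈ 0.75000)
D = 2
K = -9/4 (K = (-2 - 1)*(3/4) = -3*3/4 = -9/4 ≈ -2.2500)
a(l) = 1/2
-389 - a(K)*((3 + 6) + 2) = -389 - ((3 + 6) + 2)/2 = -389 - (9 + 2)/2 = -389 - 11/2 = -789/2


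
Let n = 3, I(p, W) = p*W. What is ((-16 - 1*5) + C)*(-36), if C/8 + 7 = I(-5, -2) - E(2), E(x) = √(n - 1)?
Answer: -108 + 288*√2 ≈ 299.29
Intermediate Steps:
I(p, W) = W*p
E(x) = √2 (E(x) = √(3 - 1) = √2)
C = 24 - 8*√2 (C = -56 + 8*(-2*(-5) - √2) = -56 + 8*(10 - √2) = -56 + (80 - 8*√2) = 24 - 8*√2 ≈ 12.686)
((-16 - 1*5) + C)*(-36) = ((-16 - 1*5) + (24 - 8*√2))*(-36) = ((-16 - 5) + (24 - 8*√2))*(-36) = (-21 + (24 - 8*√2))*(-36) = (3 - 8*√2)*(-36) = -108 + 288*√2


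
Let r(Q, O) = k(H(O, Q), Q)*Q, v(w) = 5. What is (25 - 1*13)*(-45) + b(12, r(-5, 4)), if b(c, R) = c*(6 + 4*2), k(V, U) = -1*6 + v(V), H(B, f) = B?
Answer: -372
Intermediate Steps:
k(V, U) = -1 (k(V, U) = -1*6 + 5 = -6 + 5 = -1)
r(Q, O) = -Q
b(c, R) = 14*c (b(c, R) = c*(6 + 8) = c*14 = 14*c)
(25 - 1*13)*(-45) + b(12, r(-5, 4)) = (25 - 1*13)*(-45) + 14*12 = (25 - 13)*(-45) + 168 = 12*(-45) + 168 = -540 + 168 = -372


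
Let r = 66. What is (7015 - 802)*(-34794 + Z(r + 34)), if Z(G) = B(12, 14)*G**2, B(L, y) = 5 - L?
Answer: -651085122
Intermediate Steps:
Z(G) = -7*G**2 (Z(G) = (5 - 1*12)*G**2 = (5 - 12)*G**2 = -7*G**2)
(7015 - 802)*(-34794 + Z(r + 34)) = (7015 - 802)*(-34794 - 7*(66 + 34)**2) = 6213*(-34794 - 7*100**2) = 6213*(-34794 - 7*10000) = 6213*(-34794 - 70000) = 6213*(-104794) = -651085122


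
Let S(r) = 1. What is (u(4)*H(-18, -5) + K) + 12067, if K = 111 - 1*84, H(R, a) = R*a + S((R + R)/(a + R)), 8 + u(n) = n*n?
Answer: 12822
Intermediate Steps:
u(n) = -8 + n² (u(n) = -8 + n*n = -8 + n²)
H(R, a) = 1 + R*a (H(R, a) = R*a + 1 = 1 + R*a)
K = 27 (K = 111 - 84 = 27)
(u(4)*H(-18, -5) + K) + 12067 = ((-8 + 4²)*(1 - 18*(-5)) + 27) + 12067 = ((-8 + 16)*(1 + 90) + 27) + 12067 = (8*91 + 27) + 12067 = (728 + 27) + 12067 = 755 + 12067 = 12822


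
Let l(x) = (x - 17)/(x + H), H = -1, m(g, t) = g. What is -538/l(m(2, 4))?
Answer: 538/15 ≈ 35.867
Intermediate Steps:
l(x) = (-17 + x)/(-1 + x) (l(x) = (x - 17)/(x - 1) = (-17 + x)/(-1 + x))
-538/l(m(2, 4)) = -538*(-1 + 2)/(-17 + 2) = -538/(-15/1) = -538/(1*(-15)) = -538/(-15) = -538*(-1/15) = 538/15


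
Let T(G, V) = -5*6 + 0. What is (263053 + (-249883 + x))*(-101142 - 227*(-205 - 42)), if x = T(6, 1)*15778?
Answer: 20741242410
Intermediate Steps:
T(G, V) = -30 (T(G, V) = -30 + 0 = -30)
x = -473340 (x = -30*15778 = -473340)
(263053 + (-249883 + x))*(-101142 - 227*(-205 - 42)) = (263053 + (-249883 - 473340))*(-101142 - 227*(-205 - 42)) = (263053 - 723223)*(-101142 - 227*(-247)) = -460170*(-101142 + 56069) = -460170*(-45073) = 20741242410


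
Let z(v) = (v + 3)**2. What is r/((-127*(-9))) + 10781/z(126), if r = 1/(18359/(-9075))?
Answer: 2283647678/3527276283 ≈ 0.64743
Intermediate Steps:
z(v) = (3 + v)**2
r = -825/1669 (r = 1/(18359*(-1/9075)) = 1/(-1669/825) = -825/1669 ≈ -0.49431)
r/((-127*(-9))) + 10781/z(126) = -825/(1669*((-127*(-9)))) + 10781/((3 + 126)**2) = -825/1669/1143 + 10781/(129**2) = -825/1669*1/1143 + 10781/16641 = -275/635889 + 10781*(1/16641) = -275/635889 + 10781/16641 = 2283647678/3527276283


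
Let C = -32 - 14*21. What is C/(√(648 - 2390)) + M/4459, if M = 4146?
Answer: 4146/4459 + 163*I*√1742/871 ≈ 0.9298 + 7.8108*I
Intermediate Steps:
C = -326 (C = -32 - 294 = -326)
C/(√(648 - 2390)) + M/4459 = -326/√(648 - 2390) + 4146/4459 = -326*(-I*√1742/1742) + 4146*(1/4459) = -326*(-I*√1742/1742) + 4146/4459 = -(-163)*I*√1742/871 + 4146/4459 = 163*I*√1742/871 + 4146/4459 = 4146/4459 + 163*I*√1742/871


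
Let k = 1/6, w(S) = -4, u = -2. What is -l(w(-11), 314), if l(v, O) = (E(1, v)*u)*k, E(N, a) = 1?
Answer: ⅓ ≈ 0.33333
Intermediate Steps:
k = ⅙ ≈ 0.16667
l(v, O) = -⅓ (l(v, O) = (1*(-2))*(⅙) = -2*⅙ = -⅓)
-l(w(-11), 314) = -1*(-⅓) = ⅓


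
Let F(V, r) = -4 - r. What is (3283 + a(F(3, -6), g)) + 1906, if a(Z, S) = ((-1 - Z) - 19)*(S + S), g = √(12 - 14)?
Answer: 5189 - 44*I*√2 ≈ 5189.0 - 62.225*I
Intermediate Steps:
g = I*√2 (g = √(-2) = I*√2 ≈ 1.4142*I)
a(Z, S) = 2*S*(-20 - Z) (a(Z, S) = (-20 - Z)*(2*S) = 2*S*(-20 - Z))
(3283 + a(F(3, -6), g)) + 1906 = (3283 - 2*I*√2*(20 + (-4 - 1*(-6)))) + 1906 = (3283 - 2*I*√2*(20 + (-4 + 6))) + 1906 = (3283 - 2*I*√2*(20 + 2)) + 1906 = (3283 - 2*I*√2*22) + 1906 = (3283 - 44*I*√2) + 1906 = 5189 - 44*I*√2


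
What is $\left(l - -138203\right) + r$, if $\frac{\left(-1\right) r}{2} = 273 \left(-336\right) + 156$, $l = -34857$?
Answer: $286490$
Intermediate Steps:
$r = 183144$ ($r = - 2 \left(273 \left(-336\right) + 156\right) = - 2 \left(-91728 + 156\right) = \left(-2\right) \left(-91572\right) = 183144$)
$\left(l - -138203\right) + r = \left(-34857 - -138203\right) + 183144 = \left(-34857 + 138203\right) + 183144 = 103346 + 183144 = 286490$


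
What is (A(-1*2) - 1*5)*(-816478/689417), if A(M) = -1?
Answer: 4898868/689417 ≈ 7.1058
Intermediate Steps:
(A(-1*2) - 1*5)*(-816478/689417) = (-1 - 1*5)*(-816478/689417) = (-1 - 5)*(-816478*1/689417) = -6*(-816478/689417) = 4898868/689417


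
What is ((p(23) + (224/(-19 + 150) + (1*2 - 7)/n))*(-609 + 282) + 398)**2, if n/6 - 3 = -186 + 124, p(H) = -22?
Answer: 11803187808695529/238949764 ≈ 4.9396e+7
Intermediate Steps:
n = -354 (n = 18 + 6*(-186 + 124) = 18 + 6*(-62) = 18 - 372 = -354)
((p(23) + (224/(-19 + 150) + (1*2 - 7)/n))*(-609 + 282) + 398)**2 = ((-22 + (224/(-19 + 150) + (1*2 - 7)/(-354)))*(-609 + 282) + 398)**2 = ((-22 + (224/131 + (2 - 7)*(-1/354)))*(-327) + 398)**2 = ((-22 + (224*(1/131) - 5*(-1/354)))*(-327) + 398)**2 = ((-22 + (224/131 + 5/354))*(-327) + 398)**2 = ((-22 + 79951/46374)*(-327) + 398)**2 = (-940277/46374*(-327) + 398)**2 = (102490193/15458 + 398)**2 = (108642477/15458)**2 = 11803187808695529/238949764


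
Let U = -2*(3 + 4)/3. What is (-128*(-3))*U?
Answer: -1792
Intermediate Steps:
U = -14/3 (U = -2*7*(1/3) = -14*1/3 = -14/3 ≈ -4.6667)
(-128*(-3))*U = -128*(-3)*(-14/3) = -32*(-12)*(-14/3) = 384*(-14/3) = -1792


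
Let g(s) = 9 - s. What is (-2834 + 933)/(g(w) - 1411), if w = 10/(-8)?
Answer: 7604/5603 ≈ 1.3571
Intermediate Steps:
w = -5/4 (w = 10*(-⅛) = -5/4 ≈ -1.2500)
(-2834 + 933)/(g(w) - 1411) = (-2834 + 933)/((9 - 1*(-5/4)) - 1411) = -1901/((9 + 5/4) - 1411) = -1901/(41/4 - 1411) = -1901/(-5603/4) = -1901*(-4/5603) = 7604/5603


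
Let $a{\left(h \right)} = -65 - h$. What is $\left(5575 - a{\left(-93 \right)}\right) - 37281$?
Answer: $-31734$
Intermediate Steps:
$\left(5575 - a{\left(-93 \right)}\right) - 37281 = \left(5575 - \left(-65 - -93\right)\right) - 37281 = \left(5575 - \left(-65 + 93\right)\right) - 37281 = \left(5575 - 28\right) - 37281 = 5547 - 37281 = -31734$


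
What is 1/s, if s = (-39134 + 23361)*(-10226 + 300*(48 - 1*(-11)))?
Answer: -1/117887402 ≈ -8.4827e-9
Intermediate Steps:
s = -117887402 (s = -15773*(-10226 + 300*(48 + 11)) = -15773*(-10226 + 300*59) = -15773*(-10226 + 17700) = -15773*7474 = -117887402)
1/s = 1/(-117887402) = -1/117887402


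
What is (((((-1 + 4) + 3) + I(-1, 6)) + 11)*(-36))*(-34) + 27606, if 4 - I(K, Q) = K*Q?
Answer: 60654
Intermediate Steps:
I(K, Q) = 4 - K*Q
(((((-1 + 4) + 3) + I(-1, 6)) + 11)*(-36))*(-34) + 27606 = (((((-1 + 4) + 3) + (4 - 1*(-1)*6)) + 11)*(-36))*(-34) + 27606 = ((((3 + 3) + (4 + 6)) + 11)*(-36))*(-34) + 27606 = (((6 + 10) + 11)*(-36))*(-34) + 27606 = ((16 + 11)*(-36))*(-34) + 27606 = (27*(-36))*(-34) + 27606 = -972*(-34) + 27606 = 33048 + 27606 = 60654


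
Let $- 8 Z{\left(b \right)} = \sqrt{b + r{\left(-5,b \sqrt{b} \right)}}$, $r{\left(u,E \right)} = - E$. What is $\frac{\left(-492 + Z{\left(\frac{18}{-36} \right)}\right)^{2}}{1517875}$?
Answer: $\frac{\left(7872 + \sqrt{-2 + i \sqrt{2}}\right)^{2}}{388576000} \approx 0.15949 + 6.0437 \cdot 10^{-5} i$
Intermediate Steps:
$Z{\left(b \right)} = - \frac{\sqrt{b - b^{\frac{3}{2}}}}{8}$ ($Z{\left(b \right)} = - \frac{\sqrt{b - b \sqrt{b}}}{8} = - \frac{\sqrt{b - b^{\frac{3}{2}}}}{8}$)
$\frac{\left(-492 + Z{\left(\frac{18}{-36} \right)}\right)^{2}}{1517875} = \frac{\left(-492 - \frac{\sqrt{\frac{18}{-36} - \left(\frac{18}{-36}\right)^{\frac{3}{2}}}}{8}\right)^{2}}{1517875} = \left(-492 - \frac{\sqrt{18 \left(- \frac{1}{36}\right) - \left(18 \left(- \frac{1}{36}\right)\right)^{\frac{3}{2}}}}{8}\right)^{2} \cdot \frac{1}{1517875} = \left(-492 - \frac{\sqrt{- \frac{1}{2} - \left(- \frac{1}{2}\right)^{\frac{3}{2}}}}{8}\right)^{2} \cdot \frac{1}{1517875} = \left(-492 - \frac{\sqrt{- \frac{1}{2} - - \frac{i \sqrt{2}}{4}}}{8}\right)^{2} \cdot \frac{1}{1517875} = \left(-492 - \frac{\sqrt{- \frac{1}{2} + \frac{i \sqrt{2}}{4}}}{8}\right)^{2} \cdot \frac{1}{1517875} = \frac{\left(-492 - \frac{\sqrt{- \frac{1}{2} + \frac{i \sqrt{2}}{4}}}{8}\right)^{2}}{1517875}$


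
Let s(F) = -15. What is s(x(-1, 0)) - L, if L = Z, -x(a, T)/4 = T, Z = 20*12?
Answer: -255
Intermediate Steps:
Z = 240
x(a, T) = -4*T
L = 240
s(x(-1, 0)) - L = -15 - 1*240 = -15 - 240 = -255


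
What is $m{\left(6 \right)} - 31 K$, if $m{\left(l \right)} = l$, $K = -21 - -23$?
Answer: $-56$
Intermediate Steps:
$K = 2$ ($K = -21 + 23 = 2$)
$m{\left(6 \right)} - 31 K = 6 - 62 = -56$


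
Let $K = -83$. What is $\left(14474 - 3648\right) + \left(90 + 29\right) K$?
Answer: $949$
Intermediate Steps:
$\left(14474 - 3648\right) + \left(90 + 29\right) K = \left(14474 - 3648\right) + \left(90 + 29\right) \left(-83\right) = 10826 + 119 \left(-83\right) = 10826 - 9877 = 949$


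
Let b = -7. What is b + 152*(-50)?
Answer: -7607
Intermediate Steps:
b + 152*(-50) = -7 + 152*(-50) = -7 - 7600 = -7607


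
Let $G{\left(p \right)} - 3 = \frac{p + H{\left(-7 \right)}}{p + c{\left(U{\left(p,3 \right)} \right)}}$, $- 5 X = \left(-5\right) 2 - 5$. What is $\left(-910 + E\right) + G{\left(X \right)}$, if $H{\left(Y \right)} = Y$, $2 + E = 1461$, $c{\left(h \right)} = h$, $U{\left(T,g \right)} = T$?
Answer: $\frac{1654}{3} \approx 551.33$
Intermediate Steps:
$X = 3$ ($X = - \frac{\left(-5\right) 2 - 5}{5} = - \frac{-10 - 5}{5} = \left(- \frac{1}{5}\right) \left(-15\right) = 3$)
$E = 1459$ ($E = -2 + 1461 = 1459$)
$G{\left(p \right)} = 3 + \frac{-7 + p}{2 p}$ ($G{\left(p \right)} = 3 + \frac{p - 7}{p + p} = 3 + \frac{-7 + p}{2 p}$)
$\left(-910 + E\right) + G{\left(X \right)} = \left(-910 + 1459\right) + \frac{7 \left(-1 + 3\right)}{2 \cdot 3} = 549 + \frac{7}{2} \cdot \frac{1}{3} \cdot 2 = 549 + \frac{7}{3} = \frac{1654}{3}$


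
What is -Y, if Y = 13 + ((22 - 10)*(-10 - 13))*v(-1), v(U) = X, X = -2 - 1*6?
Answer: -2221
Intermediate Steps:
X = -8 (X = -2 - 6 = -8)
v(U) = -8
Y = 2221 (Y = 13 + ((22 - 10)*(-10 - 13))*(-8) = 13 + (12*(-23))*(-8) = 13 - 276*(-8) = 13 + 2208 = 2221)
-Y = -1*2221 = -2221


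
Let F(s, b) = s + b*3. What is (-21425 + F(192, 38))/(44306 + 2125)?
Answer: -3017/6633 ≈ -0.45485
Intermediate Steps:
F(s, b) = s + 3*b
(-21425 + F(192, 38))/(44306 + 2125) = (-21425 + (192 + 3*38))/(44306 + 2125) = (-21425 + (192 + 114))/46431 = (-21425 + 306)*(1/46431) = -21119*1/46431 = -3017/6633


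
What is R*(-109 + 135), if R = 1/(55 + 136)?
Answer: 26/191 ≈ 0.13613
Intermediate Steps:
R = 1/191 ≈ 0.0052356
R*(-109 + 135) = (-109 + 135)/191 = (1/191)*26 = 26/191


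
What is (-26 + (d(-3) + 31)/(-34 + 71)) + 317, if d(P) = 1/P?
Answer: 32393/111 ≈ 291.83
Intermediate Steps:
(-26 + (d(-3) + 31)/(-34 + 71)) + 317 = (-26 + (1/(-3) + 31)/(-34 + 71)) + 317 = (-26 + (-1/3 + 31)/37) + 317 = (-26 + (92/3)*(1/37)) + 317 = (-26 + 92/111) + 317 = -2794/111 + 317 = 32393/111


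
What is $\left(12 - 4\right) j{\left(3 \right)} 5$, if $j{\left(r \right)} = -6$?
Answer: $-240$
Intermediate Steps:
$\left(12 - 4\right) j{\left(3 \right)} 5 = \left(12 - 4\right) \left(-6\right) 5 = 8 \left(-6\right) 5 = \left(-48\right) 5 = -240$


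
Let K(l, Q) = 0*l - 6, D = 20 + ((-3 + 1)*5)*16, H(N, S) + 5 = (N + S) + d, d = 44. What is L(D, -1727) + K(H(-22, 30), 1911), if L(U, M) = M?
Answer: -1733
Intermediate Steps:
H(N, S) = 39 + N + S (H(N, S) = -5 + ((N + S) + 44) = -5 + (44 + N + S) = 39 + N + S)
D = -140 (D = 20 - 2*5*16 = 20 - 10*16 = 20 - 160 = -140)
K(l, Q) = -6 (K(l, Q) = 0 - 6 = -6)
L(D, -1727) + K(H(-22, 30), 1911) = -1727 - 6 = -1733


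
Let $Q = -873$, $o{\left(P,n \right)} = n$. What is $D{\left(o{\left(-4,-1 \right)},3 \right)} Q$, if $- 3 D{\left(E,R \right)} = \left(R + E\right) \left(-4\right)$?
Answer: $-2328$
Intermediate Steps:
$D{\left(E,R \right)} = \frac{4 E}{3} + \frac{4 R}{3}$ ($D{\left(E,R \right)} = - \frac{\left(R + E\right) \left(-4\right)}{3} = - \frac{\left(E + R\right) \left(-4\right)}{3} = - \frac{- 4 E - 4 R}{3} = \frac{4 E}{3} + \frac{4 R}{3}$)
$D{\left(o{\left(-4,-1 \right)},3 \right)} Q = \left(\frac{4}{3} \left(-1\right) + \frac{4}{3} \cdot 3\right) \left(-873\right) = \left(- \frac{4}{3} + 4\right) \left(-873\right) = \frac{8}{3} \left(-873\right) = -2328$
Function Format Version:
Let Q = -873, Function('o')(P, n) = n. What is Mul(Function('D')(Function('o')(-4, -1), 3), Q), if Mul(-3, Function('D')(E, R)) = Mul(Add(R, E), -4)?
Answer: -2328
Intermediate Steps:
Function('D')(E, R) = Add(Mul(Rational(4, 3), E), Mul(Rational(4, 3), R)) (Function('D')(E, R) = Mul(Rational(-1, 3), Mul(Add(R, E), -4)) = Mul(Rational(-1, 3), Mul(Add(E, R), -4)) = Mul(Rational(-1, 3), Add(Mul(-4, E), Mul(-4, R))) = Add(Mul(Rational(4, 3), E), Mul(Rational(4, 3), R)))
Mul(Function('D')(Function('o')(-4, -1), 3), Q) = Mul(Add(Mul(Rational(4, 3), -1), Mul(Rational(4, 3), 3)), -873) = Mul(Add(Rational(-4, 3), 4), -873) = Mul(Rational(8, 3), -873) = -2328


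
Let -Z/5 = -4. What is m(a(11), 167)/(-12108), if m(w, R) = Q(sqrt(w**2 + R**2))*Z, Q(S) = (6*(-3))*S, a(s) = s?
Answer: 30*sqrt(28010)/1009 ≈ 4.9761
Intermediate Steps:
Z = 20 (Z = -5*(-4) = 20)
Q(S) = -18*S
m(w, R) = -360*sqrt(R**2 + w**2) (m(w, R) = -18*sqrt(w**2 + R**2)*20 = -18*sqrt(R**2 + w**2)*20 = -360*sqrt(R**2 + w**2))
m(a(11), 167)/(-12108) = -360*sqrt(167**2 + 11**2)/(-12108) = -360*sqrt(27889 + 121)*(-1/12108) = -360*sqrt(28010)*(-1/12108) = 30*sqrt(28010)/1009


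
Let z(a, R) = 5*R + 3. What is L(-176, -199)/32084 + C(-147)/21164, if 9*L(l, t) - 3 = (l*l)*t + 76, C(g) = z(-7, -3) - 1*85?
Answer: -69704046/3264547 ≈ -21.352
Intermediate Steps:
z(a, R) = 3 + 5*R
C(g) = -97 (C(g) = (3 + 5*(-3)) - 1*85 = (3 - 15) - 85 = -12 - 85 = -97)
L(l, t) = 79/9 + t*l²/9 (L(l, t) = ⅓ + ((l*l)*t + 76)/9 = ⅓ + (l²*t + 76)/9 = ⅓ + (t*l² + 76)/9 = ⅓ + (76 + t*l²)/9 = ⅓ + (76/9 + t*l²/9) = 79/9 + t*l²/9)
L(-176, -199)/32084 + C(-147)/21164 = (79/9 + (⅑)*(-199)*(-176)²)/32084 - 97/21164 = (79/9 + (⅑)*(-199)*30976)*(1/32084) - 97*1/21164 = (79/9 - 6164224/9)*(1/32084) - 97/21164 = -684905*1/32084 - 97/21164 = -52685/2468 - 97/21164 = -69704046/3264547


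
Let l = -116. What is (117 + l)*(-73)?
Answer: -73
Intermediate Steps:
(117 + l)*(-73) = (117 - 116)*(-73) = 1*(-73) = -73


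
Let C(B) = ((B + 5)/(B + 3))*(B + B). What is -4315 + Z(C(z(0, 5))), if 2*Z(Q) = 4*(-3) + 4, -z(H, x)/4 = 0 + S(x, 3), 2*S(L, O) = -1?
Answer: -4319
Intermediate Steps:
S(L, O) = -½ (S(L, O) = (½)*(-1) = -½)
z(H, x) = 2 (z(H, x) = -4*(0 - ½) = -4*(-½) = 2)
C(B) = 2*B*(5 + B)/(3 + B) (C(B) = ((5 + B)/(3 + B))*(2*B) = 2*B*(5 + B)/(3 + B))
Z(Q) = -4 (Z(Q) = (4*(-3) + 4)/2 = (-12 + 4)/2 = (½)*(-8) = -4)
-4315 + Z(C(z(0, 5))) = -4315 - 4 = -4319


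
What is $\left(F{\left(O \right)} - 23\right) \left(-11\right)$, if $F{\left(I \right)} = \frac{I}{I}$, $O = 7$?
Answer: $242$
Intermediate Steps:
$F{\left(I \right)} = 1$
$\left(F{\left(O \right)} - 23\right) \left(-11\right) = \left(1 - 23\right) \left(-11\right) = \left(-22\right) \left(-11\right) = 242$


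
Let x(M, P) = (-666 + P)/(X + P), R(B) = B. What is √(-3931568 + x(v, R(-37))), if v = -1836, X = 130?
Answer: I*√34004197011/93 ≈ 1982.8*I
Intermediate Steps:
x(M, P) = (-666 + P)/(130 + P)
√(-3931568 + x(v, R(-37))) = √(-3931568 + (-666 - 37)/(130 - 37)) = √(-3931568 - 703/93) = √(-365636527/93) = I*√34004197011/93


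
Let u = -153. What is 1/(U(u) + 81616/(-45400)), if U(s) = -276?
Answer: -5675/1576502 ≈ -0.0035997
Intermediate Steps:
1/(U(u) + 81616/(-45400)) = 1/(-276 + 81616/(-45400)) = 1/(-276 + 81616*(-1/45400)) = 1/(-276 - 10202/5675) = 1/(-1576502/5675) = -5675/1576502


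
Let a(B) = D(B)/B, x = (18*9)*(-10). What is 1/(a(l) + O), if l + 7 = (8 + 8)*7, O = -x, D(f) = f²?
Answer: 1/1725 ≈ 0.00057971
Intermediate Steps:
x = -1620 (x = 162*(-10) = -1620)
O = 1620 (O = -1*(-1620) = 1620)
l = 105 (l = -7 + (8 + 8)*7 = -7 + 16*7 = -7 + 112 = 105)
a(B) = B (a(B) = B²/B = B)
1/(a(l) + O) = 1/(105 + 1620) = 1/1725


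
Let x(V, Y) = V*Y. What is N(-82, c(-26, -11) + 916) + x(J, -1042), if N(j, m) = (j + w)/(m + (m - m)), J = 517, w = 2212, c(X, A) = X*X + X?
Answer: -140603999/261 ≈ -5.3871e+5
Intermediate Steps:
c(X, A) = X + X² (c(X, A) = X² + X = X + X²)
N(j, m) = (2212 + j)/m (N(j, m) = (j + 2212)/(m + (m - m)) = (2212 + j)/(m + 0) = (2212 + j)/m)
N(-82, c(-26, -11) + 916) + x(J, -1042) = (2212 - 82)/(-26*(1 - 26) + 916) + 517*(-1042) = 2130/(-26*(-25) + 916) - 538714 = 2130/(650 + 916) - 538714 = 2130/1566 - 538714 = (1/1566)*2130 - 538714 = 355/261 - 538714 = -140603999/261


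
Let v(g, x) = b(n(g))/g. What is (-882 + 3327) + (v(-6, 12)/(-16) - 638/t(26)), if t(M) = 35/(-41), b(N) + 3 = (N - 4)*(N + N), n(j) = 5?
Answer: 10726613/3360 ≈ 3192.4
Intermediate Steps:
b(N) = -3 + 2*N*(-4 + N) (b(N) = -3 + (N - 4)*(N + N) = -3 + (-4 + N)*(2*N) = -3 + 2*N*(-4 + N))
v(g, x) = 7/g (v(g, x) = (-3 - 8*5 + 2*5²)/g = (-3 - 40 + 2*25)/g = (-3 - 40 + 50)/g = 7/g)
t(M) = -35/41 (t(M) = 35*(-1/41) = -35/41)
(-882 + 3327) + (v(-6, 12)/(-16) - 638/t(26)) = (-882 + 3327) + ((7/(-6))/(-16) - 638/(-35/41)) = 2445 + ((7*(-⅙))*(-1/16) - 638*(-41/35)) = 2445 + (-7/6*(-1/16) + 26158/35) = 2445 + (7/96 + 26158/35) = 2445 + 2511413/3360 = 10726613/3360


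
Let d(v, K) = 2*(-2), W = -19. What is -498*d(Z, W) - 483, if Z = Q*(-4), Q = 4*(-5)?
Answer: 1509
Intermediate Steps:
Q = -20
Z = 80 (Z = -20*(-4) = 80)
d(v, K) = -4
-498*d(Z, W) - 483 = -498*(-4) - 483 = 1992 - 483 = 1509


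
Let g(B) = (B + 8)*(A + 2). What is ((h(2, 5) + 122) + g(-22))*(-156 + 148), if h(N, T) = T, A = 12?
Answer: 552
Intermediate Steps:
g(B) = 112 + 14*B (g(B) = (B + 8)*(12 + 2) = (8 + B)*14 = 112 + 14*B)
((h(2, 5) + 122) + g(-22))*(-156 + 148) = ((5 + 122) + (112 + 14*(-22)))*(-156 + 148) = (127 + (112 - 308))*(-8) = (127 - 196)*(-8) = -69*(-8) = 552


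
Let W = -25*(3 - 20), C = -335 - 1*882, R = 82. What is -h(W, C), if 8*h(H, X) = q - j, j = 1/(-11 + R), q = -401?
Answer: 3559/71 ≈ 50.127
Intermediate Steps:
C = -1217 (C = -335 - 882 = -1217)
W = 425 (W = -25*(-17) = 425)
j = 1/71 (j = 1/(-11 + 82) = 1/71 ≈ 0.014085)
h(H, X) = -3559/71 (h(H, X) = (-401 - 1*1/71)/8 = (-401 - 1/71)/8 = (1/8)*(-28472/71) = -3559/71)
-h(W, C) = -1*(-3559/71) = 3559/71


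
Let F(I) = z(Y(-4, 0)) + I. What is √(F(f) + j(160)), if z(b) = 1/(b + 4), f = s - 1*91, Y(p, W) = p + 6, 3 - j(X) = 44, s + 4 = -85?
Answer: 5*I*√318/6 ≈ 14.86*I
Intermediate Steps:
s = -89 (s = -4 - 85 = -89)
j(X) = -41 (j(X) = 3 - 1*44 = 3 - 44 = -41)
Y(p, W) = 6 + p
f = -180 (f = -89 - 1*91 = -89 - 91 = -180)
z(b) = 1/(4 + b)
F(I) = ⅙ + I (F(I) = 1/(4 + (6 - 4)) + I = 1/(4 + 2) + I = 1/6 + I = ⅙ + I)
√(F(f) + j(160)) = √((⅙ - 180) - 41) = √(-1079/6 - 41) = √(-1325/6) = 5*I*√318/6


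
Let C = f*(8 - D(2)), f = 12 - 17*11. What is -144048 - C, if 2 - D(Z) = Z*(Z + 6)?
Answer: -140198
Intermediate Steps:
f = -175 (f = 12 - 187 = -175)
D(Z) = 2 - Z*(6 + Z) (D(Z) = 2 - Z*(Z + 6) = 2 - Z*(6 + Z))
C = -3850 (C = -175*(8 - (2 - 1*2**2 - 6*2)) = -175*(8 - (2 - 1*4 - 12)) = -175*(8 - (2 - 4 - 12)) = -175*(8 - 1*(-14)) = -175*(8 + 14) = -175*22 = -3850)
-144048 - C = -144048 - 1*(-3850) = -144048 + 3850 = -140198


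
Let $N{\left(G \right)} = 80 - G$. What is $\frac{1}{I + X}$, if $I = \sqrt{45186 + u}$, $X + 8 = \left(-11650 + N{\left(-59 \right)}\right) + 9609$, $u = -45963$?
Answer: $- \frac{1910}{3648877} - \frac{i \sqrt{777}}{3648877} \approx -0.00052345 - 7.6393 \cdot 10^{-6} i$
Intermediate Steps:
$X = -1910$ ($X = -8 + \left(\left(-11650 + \left(80 - -59\right)\right) + 9609\right) = -8 + \left(\left(-11650 + \left(80 + 59\right)\right) + 9609\right) = -8 + \left(\left(-11650 + 139\right) + 9609\right) = -8 + \left(-11511 + 9609\right) = -8 - 1902 = -1910$)
$I = i \sqrt{777}$ ($I = \sqrt{45186 - 45963} = \sqrt{-777} = i \sqrt{777} \approx 27.875 i$)
$\frac{1}{I + X} = \frac{1}{i \sqrt{777} - 1910} = \frac{1}{-1910 + i \sqrt{777}}$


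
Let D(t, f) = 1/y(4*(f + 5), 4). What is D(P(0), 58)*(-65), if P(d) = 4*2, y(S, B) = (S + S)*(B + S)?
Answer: -65/129024 ≈ -0.00050378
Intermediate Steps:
y(S, B) = 2*S*(B + S) (y(S, B) = (2*S)*(B + S) = 2*S*(B + S))
P(d) = 8
D(t, f) = 1/(2*(20 + 4*f)*(24 + 4*f)) (D(t, f) = 1/(2*(4*(f + 5))*(4 + 4*(f + 5))) = 1/(2*(4*(5 + f))*(4 + 4*(5 + f))) = 1/(2*(20 + 4*f)*(4 + (20 + 4*f))) = 1/(2*(20 + 4*f)*(24 + 4*f)))
D(P(0), 58)*(-65) = (1/(32*(5 + 58)*(6 + 58)))*(-65) = ((1/32)/(63*64))*(-65) = ((1/32)*(1/63)*(1/64))*(-65) = (1/129024)*(-65) = -65/129024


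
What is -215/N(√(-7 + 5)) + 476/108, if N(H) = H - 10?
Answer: 11698/459 + 215*I*√2/102 ≈ 25.486 + 2.9809*I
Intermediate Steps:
N(H) = -10 + H
-215/N(√(-7 + 5)) + 476/108 = -215/(-10 + √(-7 + 5)) + 476/108 = -215/(-10 + √(-2)) + 476*(1/108) = -215/(-10 + I*√2) + 119/27 = 119/27 - 215/(-10 + I*√2)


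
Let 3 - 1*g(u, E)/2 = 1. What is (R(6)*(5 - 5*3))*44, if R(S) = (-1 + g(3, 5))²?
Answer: -3960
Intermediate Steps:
g(u, E) = 4 (g(u, E) = 6 - 2*1 = 6 - 2 = 4)
R(S) = 9 (R(S) = (-1 + 4)² = 3² = 9)
(R(6)*(5 - 5*3))*44 = (9*(5 - 5*3))*44 = (9*(5 - 15))*44 = (9*(-10))*44 = -90*44 = -3960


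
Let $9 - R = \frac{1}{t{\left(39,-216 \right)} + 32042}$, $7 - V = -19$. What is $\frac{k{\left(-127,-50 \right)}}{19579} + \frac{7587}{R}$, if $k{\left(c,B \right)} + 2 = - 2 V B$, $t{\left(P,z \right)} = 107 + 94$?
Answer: $\frac{4790318486367}{5681551694} \approx 843.14$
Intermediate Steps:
$V = 26$ ($V = 7 - -19 = 7 + 19 = 26$)
$t{\left(P,z \right)} = 201$
$R = \frac{290186}{32243}$ ($R = 9 - \frac{1}{201 + 32042} = 9 - \frac{1}{32243} = \frac{290186}{32243} \approx 9.0$)
$k{\left(c,B \right)} = -2 - 52 B$ ($k{\left(c,B \right)} = -2 + \left(-2\right) 26 B = -2 - 52 B$)
$\frac{k{\left(-127,-50 \right)}}{19579} + \frac{7587}{R} = \frac{-2 - -2600}{19579} + \frac{7587}{\frac{290186}{32243}} = \left(-2 + 2600\right) \frac{1}{19579} + 7587 \cdot \frac{32243}{290186} = 2598 \cdot \frac{1}{19579} + \frac{244627641}{290186} = \frac{2598}{19579} + \frac{244627641}{290186} = \frac{4790318486367}{5681551694}$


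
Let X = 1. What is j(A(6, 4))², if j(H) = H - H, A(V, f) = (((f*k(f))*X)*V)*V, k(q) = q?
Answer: 0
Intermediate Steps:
A(V, f) = V²*f² (A(V, f) = (((f*f)*1)*V)*V = ((f²*1)*V)*V = (f²*V)*V = (V*f²)*V = V²*f²)
j(H) = 0
j(A(6, 4))² = 0² = 0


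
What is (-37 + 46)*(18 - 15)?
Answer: 27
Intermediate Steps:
(-37 + 46)*(18 - 15) = 9*3 = 27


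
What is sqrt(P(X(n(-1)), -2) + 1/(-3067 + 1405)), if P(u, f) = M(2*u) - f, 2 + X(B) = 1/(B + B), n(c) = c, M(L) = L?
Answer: I*sqrt(8288394)/1662 ≈ 1.7322*I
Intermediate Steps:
X(B) = -2 + 1/(2*B) (X(B) = -2 + 1/(B + B) = -2 + 1/(2*B))
P(u, f) = -f + 2*u (P(u, f) = 2*u - f = -f + 2*u)
sqrt(P(X(n(-1)), -2) + 1/(-3067 + 1405)) = sqrt((-1*(-2) + 2*(-2 + (1/2)/(-1))) + 1/(-3067 + 1405)) = sqrt((2 + 2*(-2 + (1/2)*(-1))) + 1/(-1662)) = sqrt((2 + 2*(-2 - 1/2)) - 1/1662) = sqrt((2 + 2*(-5/2)) - 1/1662) = sqrt((2 - 5) - 1/1662) = sqrt(-3 - 1/1662) = sqrt(-4987/1662) = I*sqrt(8288394)/1662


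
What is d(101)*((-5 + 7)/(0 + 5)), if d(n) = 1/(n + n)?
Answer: 1/505 ≈ 0.0019802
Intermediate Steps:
d(n) = 1/(2*n)
d(101)*((-5 + 7)/(0 + 5)) = ((½)/101)*((-5 + 7)/(0 + 5)) = ((½)*(1/101))*(2/5) = (2*(⅕))/202 = (1/202)*(⅖) = 1/505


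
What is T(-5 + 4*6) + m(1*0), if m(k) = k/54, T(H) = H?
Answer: 19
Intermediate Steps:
m(k) = k/54 (m(k) = k*(1/54) = k/54)
T(-5 + 4*6) + m(1*0) = (-5 + 4*6) + (1*0)/54 = (-5 + 24) + (1/54)*0 = 19 + 0 = 19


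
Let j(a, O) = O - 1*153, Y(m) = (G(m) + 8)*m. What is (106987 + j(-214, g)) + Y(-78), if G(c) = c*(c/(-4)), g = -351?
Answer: 224497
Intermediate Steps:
G(c) = -c²/4 (G(c) = c*(c*(-¼)) = c*(-c/4) = -c²/4)
Y(m) = m*(8 - m²/4) (Y(m) = (-m²/4 + 8)*m = (8 - m²/4)*m = m*(8 - m²/4))
j(a, O) = -153 + O (j(a, O) = O - 153 = -153 + O)
(106987 + j(-214, g)) + Y(-78) = (106987 + (-153 - 351)) + (¼)*(-78)*(32 - 1*(-78)²) = (106987 - 504) + (¼)*(-78)*(32 - 1*6084) = 106483 + (¼)*(-78)*(32 - 6084) = 106483 + (¼)*(-78)*(-6052) = 106483 + 118014 = 224497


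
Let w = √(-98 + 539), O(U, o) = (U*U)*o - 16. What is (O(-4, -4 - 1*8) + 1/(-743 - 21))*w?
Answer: -3337173/764 ≈ -4368.0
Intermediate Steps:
O(U, o) = -16 + o*U² (O(U, o) = U²*o - 16 = o*U² - 16 = -16 + o*U²)
w = 21 (w = √441 = 21)
(O(-4, -4 - 1*8) + 1/(-743 - 21))*w = ((-16 + (-4 - 1*8)*(-4)²) + 1/(-743 - 21))*21 = ((-16 + (-4 - 8)*16) + 1/(-764))*21 = ((-16 - 12*16) - 1/764)*21 = ((-16 - 192) - 1/764)*21 = (-208 - 1/764)*21 = -158913/764*21 = -3337173/764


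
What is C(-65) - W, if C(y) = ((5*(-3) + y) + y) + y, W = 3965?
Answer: -4175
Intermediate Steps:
C(y) = -15 + 3*y (C(y) = ((-15 + y) + y) + y = (-15 + 2*y) + y = -15 + 3*y)
C(-65) - W = (-15 + 3*(-65)) - 1*3965 = (-15 - 195) - 3965 = -210 - 3965 = -4175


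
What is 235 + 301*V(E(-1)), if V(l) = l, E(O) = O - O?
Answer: 235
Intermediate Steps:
E(O) = 0
235 + 301*V(E(-1)) = 235 + 301*0 = 235 + 0 = 235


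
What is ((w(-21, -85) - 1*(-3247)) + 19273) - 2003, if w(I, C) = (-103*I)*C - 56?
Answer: -163394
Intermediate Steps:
w(I, C) = -56 - 103*C*I (w(I, C) = -103*C*I - 56 = -56 - 103*C*I)
((w(-21, -85) - 1*(-3247)) + 19273) - 2003 = (((-56 - 103*(-85)*(-21)) - 1*(-3247)) + 19273) - 2003 = (((-56 - 183855) + 3247) + 19273) - 2003 = ((-183911 + 3247) + 19273) - 2003 = (-180664 + 19273) - 2003 = -161391 - 2003 = -163394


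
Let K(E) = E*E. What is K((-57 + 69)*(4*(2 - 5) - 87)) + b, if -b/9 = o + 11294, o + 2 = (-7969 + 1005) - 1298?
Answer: 1384074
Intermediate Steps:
o = -8264 (o = -2 + ((-7969 + 1005) - 1298) = -2 + (-6964 - 1298) = -2 - 8262 = -8264)
K(E) = E²
b = -27270 (b = -9*(-8264 + 11294) = -9*3030 = -27270)
K((-57 + 69)*(4*(2 - 5) - 87)) + b = ((-57 + 69)*(4*(2 - 5) - 87))² - 27270 = (12*(4*(-3) - 87))² - 27270 = (12*(-12 - 87))² - 27270 = (12*(-99))² - 27270 = (-1188)² - 27270 = 1411344 - 27270 = 1384074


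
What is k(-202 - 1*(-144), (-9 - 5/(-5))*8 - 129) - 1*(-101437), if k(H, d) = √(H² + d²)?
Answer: 101437 + √40613 ≈ 1.0164e+5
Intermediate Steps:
k(-202 - 1*(-144), (-9 - 5/(-5))*8 - 129) - 1*(-101437) = √((-202 - 1*(-144))² + ((-9 - 5/(-5))*8 - 129)²) - 1*(-101437) = √((-202 + 144)² + ((-9 - 5*(-⅕))*8 - 129)²) + 101437 = √((-58)² + ((-9 + 1)*8 - 129)²) + 101437 = √(3364 + (-8*8 - 129)²) + 101437 = √(3364 + (-64 - 129)²) + 101437 = √(3364 + (-193)²) + 101437 = √(3364 + 37249) + 101437 = √40613 + 101437 = 101437 + √40613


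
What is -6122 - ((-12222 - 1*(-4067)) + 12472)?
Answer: -10439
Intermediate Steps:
-6122 - ((-12222 - 1*(-4067)) + 12472) = -6122 - ((-12222 + 4067) + 12472) = -6122 - (-8155 + 12472) = -6122 - 1*4317 = -6122 - 4317 = -10439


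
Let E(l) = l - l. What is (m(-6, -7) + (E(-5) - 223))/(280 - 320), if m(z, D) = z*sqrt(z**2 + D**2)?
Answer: 223/40 + 3*sqrt(85)/20 ≈ 6.9579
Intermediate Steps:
E(l) = 0
m(z, D) = z*sqrt(D**2 + z**2)
(m(-6, -7) + (E(-5) - 223))/(280 - 320) = (-6*sqrt((-7)**2 + (-6)**2) + (0 - 223))/(280 - 320) = (-6*sqrt(49 + 36) - 223)/(-40) = (-6*sqrt(85) - 223)*(-1/40) = (-223 - 6*sqrt(85))*(-1/40) = 223/40 + 3*sqrt(85)/20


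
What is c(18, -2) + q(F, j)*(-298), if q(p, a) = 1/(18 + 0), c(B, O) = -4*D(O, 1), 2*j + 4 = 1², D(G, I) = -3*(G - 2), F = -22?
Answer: -581/9 ≈ -64.556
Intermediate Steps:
D(G, I) = 6 - 3*G (D(G, I) = -3*(-2 + G) = 6 - 3*G)
j = -3/2 (j = -2 + (½)*1² = -2 + (½)*1 = -2 + ½ = -3/2 ≈ -1.5000)
c(B, O) = -24 + 12*O (c(B, O) = -4*(6 - 3*O) = -24 + 12*O)
q(p, a) = 1/18
c(18, -2) + q(F, j)*(-298) = (-24 + 12*(-2)) + (1/18)*(-298) = (-24 - 24) - 149/9 = -48 - 149/9 = -581/9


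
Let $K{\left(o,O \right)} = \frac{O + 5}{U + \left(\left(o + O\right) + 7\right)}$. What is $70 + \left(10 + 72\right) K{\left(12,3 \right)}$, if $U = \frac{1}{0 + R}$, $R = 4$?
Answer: $\frac{8854}{89} \approx 99.483$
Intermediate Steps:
$U = \frac{1}{4}$ ($U = \frac{1}{0 + 4} = \frac{1}{4} \approx 0.25$)
$K{\left(o,O \right)} = \frac{5 + O}{\frac{29}{4} + O + o}$ ($K{\left(o,O \right)} = \frac{O + 5}{\frac{1}{4} + \left(\left(o + O\right) + 7\right)} = \frac{5 + O}{\frac{1}{4} + \left(\left(O + o\right) + 7\right)} = \frac{5 + O}{\frac{1}{4} + \left(7 + O + o\right)} = \frac{5 + O}{\frac{29}{4} + O + o}$)
$70 + \left(10 + 72\right) K{\left(12,3 \right)} = 70 + \left(10 + 72\right) \frac{4 \left(5 + 3\right)}{29 + 4 \cdot 3 + 4 \cdot 12} = 70 + 82 \cdot 4 \frac{1}{29 + 12 + 48} \cdot 8 = 70 + 82 \cdot 4 \cdot \frac{1}{89} \cdot 8 = 70 + 82 \cdot \frac{32}{89} = 70 + \frac{2624}{89} = \frac{8854}{89}$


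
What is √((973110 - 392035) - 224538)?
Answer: √356537 ≈ 597.11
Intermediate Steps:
√((973110 - 392035) - 224538) = √(581075 - 224538) = √356537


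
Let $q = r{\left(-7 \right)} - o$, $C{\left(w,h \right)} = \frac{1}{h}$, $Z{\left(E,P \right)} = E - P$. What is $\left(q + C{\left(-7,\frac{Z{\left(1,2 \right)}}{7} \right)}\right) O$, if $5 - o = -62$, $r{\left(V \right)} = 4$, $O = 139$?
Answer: $-9730$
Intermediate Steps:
$o = 67$ ($o = 5 - -62 = 5 + 62 = 67$)
$q = -63$ ($q = 4 - 67 = -63$)
$\left(q + C{\left(-7,\frac{Z{\left(1,2 \right)}}{7} \right)}\right) O = \left(-63 + \frac{1}{\left(1 - 2\right) \frac{1}{7}}\right) 139 = \left(-63 + \frac{1}{\left(-1\right) \frac{1}{7}}\right) 139 = \left(-63 + \frac{1}{- \frac{1}{7}}\right) 139 = \left(-63 - 7\right) 139 = \left(-70\right) 139 = -9730$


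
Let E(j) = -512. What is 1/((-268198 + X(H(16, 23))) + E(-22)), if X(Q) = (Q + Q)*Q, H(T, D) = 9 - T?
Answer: -1/268612 ≈ -3.7228e-6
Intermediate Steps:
X(Q) = 2*Q² (X(Q) = (2*Q)*Q = 2*Q²)
1/((-268198 + X(H(16, 23))) + E(-22)) = 1/((-268198 + 2*(9 - 1*16)²) - 512) = 1/((-268198 + 2*(9 - 16)²) - 512) = 1/((-268198 + 2*(-7)²) - 512) = 1/((-268198 + 2*49) - 512) = 1/((-268198 + 98) - 512) = 1/(-268100 - 512) = 1/(-268612) = -1/268612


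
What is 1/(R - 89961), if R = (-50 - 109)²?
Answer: -1/64680 ≈ -1.5461e-5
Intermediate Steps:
R = 25281 (R = (-159)² = 25281)
1/(R - 89961) = 1/(25281 - 89961) = 1/(-64680) = -1/64680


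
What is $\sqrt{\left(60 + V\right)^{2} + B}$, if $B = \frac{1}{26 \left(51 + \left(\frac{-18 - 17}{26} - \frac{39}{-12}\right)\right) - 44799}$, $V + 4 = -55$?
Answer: $\frac{\sqrt{7542227715}}{86847} \approx 0.99999$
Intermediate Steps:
$V = -59$ ($V = -4 - 55 = -59$)
$B = - \frac{2}{86847}$ ($B = \frac{1}{26 \left(51 - - \frac{99}{52}\right) - 44799} = \frac{1}{26 \left(51 + \left(- \frac{35}{26} + \frac{13}{4}\right)\right) - 44799} = \frac{1}{26 \left(51 + \frac{99}{52}\right) - 44799} = \frac{1}{26 \cdot \frac{2751}{52} - 44799} = \frac{1}{\frac{2751}{2} - 44799} = \frac{1}{- \frac{86847}{2}} = - \frac{2}{86847} \approx -2.3029 \cdot 10^{-5}$)
$\sqrt{\left(60 + V\right)^{2} + B} = \sqrt{\left(60 - 59\right)^{2} - \frac{2}{86847}} = \sqrt{1^{2} - \frac{2}{86847}} = \sqrt{1 - \frac{2}{86847}} = \sqrt{\frac{86845}{86847}} = \frac{\sqrt{7542227715}}{86847}$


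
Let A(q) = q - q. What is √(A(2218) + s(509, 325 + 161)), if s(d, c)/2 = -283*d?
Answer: I*√288094 ≈ 536.74*I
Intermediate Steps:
s(d, c) = -566*d (s(d, c) = 2*(-283*d) = -566*d)
A(q) = 0
√(A(2218) + s(509, 325 + 161)) = √(0 - 566*509) = √(0 - 288094) = √(-288094) = I*√288094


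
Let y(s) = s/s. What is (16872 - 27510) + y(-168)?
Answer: -10637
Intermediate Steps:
y(s) = 1
(16872 - 27510) + y(-168) = (16872 - 27510) + 1 = -10638 + 1 = -10637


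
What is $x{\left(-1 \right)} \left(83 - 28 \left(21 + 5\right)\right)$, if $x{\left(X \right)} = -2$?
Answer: $1290$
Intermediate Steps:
$x{\left(-1 \right)} \left(83 - 28 \left(21 + 5\right)\right) = - 2 \left(83 - 28 \left(21 + 5\right)\right) = - 2 \left(83 - 728\right) = \left(-2\right) \left(-645\right) = 1290$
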